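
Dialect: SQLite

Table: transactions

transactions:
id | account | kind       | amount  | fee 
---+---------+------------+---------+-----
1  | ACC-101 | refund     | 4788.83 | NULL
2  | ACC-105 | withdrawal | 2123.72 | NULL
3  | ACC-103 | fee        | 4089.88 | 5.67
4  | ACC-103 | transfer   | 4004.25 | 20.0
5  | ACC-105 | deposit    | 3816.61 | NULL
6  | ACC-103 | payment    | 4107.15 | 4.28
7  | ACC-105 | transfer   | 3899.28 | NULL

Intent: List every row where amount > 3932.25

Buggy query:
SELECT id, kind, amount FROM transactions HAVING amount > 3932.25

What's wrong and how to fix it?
Bug: HAVING filters the output of aggregation, but this query has no GROUP BY and no aggregate functions, so SQLite rejects it (HAVING clause on a non-aggregate query); the condition here is per row

Fix: Use WHERE for row-level filtering

Corrected query:
SELECT id, kind, amount FROM transactions WHERE amount > 3932.25

Result:
id | kind     | amount 
---+----------+--------
1  | refund   | 4788.83
3  | fee      | 4089.88
4  | transfer | 4004.25
6  | payment  | 4107.15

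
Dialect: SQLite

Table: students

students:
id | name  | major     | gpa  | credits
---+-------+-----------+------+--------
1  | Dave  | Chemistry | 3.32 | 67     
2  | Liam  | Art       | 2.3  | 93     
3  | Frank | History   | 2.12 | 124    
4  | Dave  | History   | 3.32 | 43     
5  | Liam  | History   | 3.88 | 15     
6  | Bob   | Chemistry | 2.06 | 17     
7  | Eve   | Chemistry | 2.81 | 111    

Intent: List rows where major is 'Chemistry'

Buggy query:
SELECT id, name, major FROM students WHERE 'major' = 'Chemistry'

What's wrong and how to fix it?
Bug: 'major' in single quotes is a string literal, not the column; the comparison is literal-vs-literal and never true

Fix: Remove the quotes around the column name (or use double quotes for an identifier)

Corrected query:
SELECT id, name, major FROM students WHERE major = 'Chemistry'

Result:
id | name | major    
---+------+----------
1  | Dave | Chemistry
6  | Bob  | Chemistry
7  | Eve  | Chemistry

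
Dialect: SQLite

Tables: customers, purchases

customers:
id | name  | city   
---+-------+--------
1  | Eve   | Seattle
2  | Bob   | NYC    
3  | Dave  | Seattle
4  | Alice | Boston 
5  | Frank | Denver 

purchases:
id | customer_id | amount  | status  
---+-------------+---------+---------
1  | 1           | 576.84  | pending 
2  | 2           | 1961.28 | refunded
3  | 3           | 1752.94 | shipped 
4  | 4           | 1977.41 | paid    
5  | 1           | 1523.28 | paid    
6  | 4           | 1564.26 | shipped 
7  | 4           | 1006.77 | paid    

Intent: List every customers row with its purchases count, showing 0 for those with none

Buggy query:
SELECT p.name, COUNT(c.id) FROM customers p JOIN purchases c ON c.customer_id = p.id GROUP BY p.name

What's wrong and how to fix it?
Bug: INNER JOIN drops customers rows that have no matching purchases rows

Fix: Use LEFT JOIN so parents without children still appear (COUNT(c.id) gives 0)

Corrected query:
SELECT p.name, COUNT(c.id) FROM customers p LEFT JOIN purchases c ON c.customer_id = p.id GROUP BY p.name

Result:
name  | COUNT(c.id)
------+------------
Alice | 3          
Bob   | 1          
Dave  | 1          
Eve   | 2          
Frank | 0          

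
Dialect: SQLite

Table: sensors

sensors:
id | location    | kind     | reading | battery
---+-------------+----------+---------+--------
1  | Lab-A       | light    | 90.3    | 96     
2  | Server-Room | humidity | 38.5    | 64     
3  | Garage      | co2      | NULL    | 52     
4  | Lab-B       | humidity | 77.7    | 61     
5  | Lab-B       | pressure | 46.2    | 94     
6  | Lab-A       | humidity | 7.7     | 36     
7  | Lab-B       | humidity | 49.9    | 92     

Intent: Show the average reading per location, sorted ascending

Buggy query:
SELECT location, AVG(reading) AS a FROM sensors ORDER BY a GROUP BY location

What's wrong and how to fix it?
Bug: ORDER BY appears before GROUP BY; SQL clause order requires GROUP BY first

Fix: Reorder: SELECT … FROM … GROUP BY … ORDER BY …

Corrected query:
SELECT location, AVG(reading) AS a FROM sensors GROUP BY location ORDER BY a

Result:
location    | a        
------------+----------
Garage      | NULL     
Server-Room | 38.5     
Lab-A       | 49       
Lab-B       | 57.933333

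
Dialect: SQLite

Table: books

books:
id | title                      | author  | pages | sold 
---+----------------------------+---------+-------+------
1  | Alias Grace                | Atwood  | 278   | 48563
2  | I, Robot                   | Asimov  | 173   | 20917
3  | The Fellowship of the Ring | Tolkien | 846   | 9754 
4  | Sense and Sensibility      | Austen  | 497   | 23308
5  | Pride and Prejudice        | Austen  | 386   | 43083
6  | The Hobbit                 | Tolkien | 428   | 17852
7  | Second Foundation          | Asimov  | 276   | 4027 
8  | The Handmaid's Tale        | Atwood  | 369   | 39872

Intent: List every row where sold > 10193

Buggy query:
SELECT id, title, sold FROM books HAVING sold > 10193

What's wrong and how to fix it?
Bug: This is a non-aggregate query (no GROUP BY, no aggregates), so in SQLite the HAVING clause is invalid here; a row-level condition belongs in WHERE

Fix: Use WHERE for row-level filtering

Corrected query:
SELECT id, title, sold FROM books WHERE sold > 10193

Result:
id | title                 | sold 
---+-----------------------+------
1  | Alias Grace           | 48563
2  | I, Robot              | 20917
4  | Sense and Sensibility | 23308
5  | Pride and Prejudice   | 43083
6  | The Hobbit            | 17852
8  | The Handmaid's Tale   | 39872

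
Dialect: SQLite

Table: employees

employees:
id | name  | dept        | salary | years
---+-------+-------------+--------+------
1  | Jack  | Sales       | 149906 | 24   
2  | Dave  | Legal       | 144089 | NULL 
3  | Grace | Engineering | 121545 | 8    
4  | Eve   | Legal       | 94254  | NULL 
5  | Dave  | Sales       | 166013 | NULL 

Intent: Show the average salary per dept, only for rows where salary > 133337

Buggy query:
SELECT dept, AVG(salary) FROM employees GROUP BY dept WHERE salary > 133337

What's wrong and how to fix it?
Bug: WHERE cannot follow GROUP BY

Fix: Place WHERE between FROM and GROUP BY

Corrected query:
SELECT dept, AVG(salary) FROM employees WHERE salary > 133337 GROUP BY dept

Result:
dept  | AVG(salary)
------+------------
Legal | 144089     
Sales | 157959.5   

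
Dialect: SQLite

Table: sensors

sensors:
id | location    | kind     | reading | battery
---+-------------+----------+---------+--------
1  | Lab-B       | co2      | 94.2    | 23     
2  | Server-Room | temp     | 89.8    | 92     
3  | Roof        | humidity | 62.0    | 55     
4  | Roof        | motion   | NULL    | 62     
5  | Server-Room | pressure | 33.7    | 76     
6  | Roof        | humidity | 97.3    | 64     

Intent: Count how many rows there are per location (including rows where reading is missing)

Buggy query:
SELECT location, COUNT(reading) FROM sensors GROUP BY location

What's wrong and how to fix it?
Bug: COUNT(reading) skips NULLs, so groups with missing reading are undercounted

Fix: Use COUNT(*) to count all rows regardless of NULL

Corrected query:
SELECT location, COUNT(*) FROM sensors GROUP BY location

Result:
location    | COUNT(*)
------------+---------
Lab-B       | 1       
Roof        | 3       
Server-Room | 2       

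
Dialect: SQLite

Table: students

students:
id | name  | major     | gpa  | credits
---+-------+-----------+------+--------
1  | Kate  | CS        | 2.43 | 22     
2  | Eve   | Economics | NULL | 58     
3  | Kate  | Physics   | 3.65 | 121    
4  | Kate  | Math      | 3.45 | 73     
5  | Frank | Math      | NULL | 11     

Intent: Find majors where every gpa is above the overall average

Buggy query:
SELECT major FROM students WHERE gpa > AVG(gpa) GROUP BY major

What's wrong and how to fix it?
Bug: AVG() is an aggregate; it can't sit directly in WHERE

Fix: Compute the overall average in a scalar subquery and compare each group's MIN against it in HAVING

Corrected query:
SELECT major FROM students GROUP BY major HAVING MIN(gpa) > (SELECT AVG(gpa) FROM students)

Result:
major  
-------
Math   
Physics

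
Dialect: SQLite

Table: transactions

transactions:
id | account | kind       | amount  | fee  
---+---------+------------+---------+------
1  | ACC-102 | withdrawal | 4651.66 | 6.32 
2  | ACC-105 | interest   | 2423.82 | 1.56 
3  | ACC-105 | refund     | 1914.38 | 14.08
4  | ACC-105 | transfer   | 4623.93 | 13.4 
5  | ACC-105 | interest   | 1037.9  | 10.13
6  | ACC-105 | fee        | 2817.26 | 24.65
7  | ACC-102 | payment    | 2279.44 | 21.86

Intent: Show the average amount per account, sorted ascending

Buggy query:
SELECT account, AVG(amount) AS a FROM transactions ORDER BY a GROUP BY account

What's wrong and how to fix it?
Bug: ORDER BY appears before GROUP BY; SQL clause order requires GROUP BY first

Fix: Reorder: SELECT … FROM … GROUP BY … ORDER BY …

Corrected query:
SELECT account, AVG(amount) AS a FROM transactions GROUP BY account ORDER BY a

Result:
account | a       
--------+---------
ACC-105 | 2563.458
ACC-102 | 3465.55 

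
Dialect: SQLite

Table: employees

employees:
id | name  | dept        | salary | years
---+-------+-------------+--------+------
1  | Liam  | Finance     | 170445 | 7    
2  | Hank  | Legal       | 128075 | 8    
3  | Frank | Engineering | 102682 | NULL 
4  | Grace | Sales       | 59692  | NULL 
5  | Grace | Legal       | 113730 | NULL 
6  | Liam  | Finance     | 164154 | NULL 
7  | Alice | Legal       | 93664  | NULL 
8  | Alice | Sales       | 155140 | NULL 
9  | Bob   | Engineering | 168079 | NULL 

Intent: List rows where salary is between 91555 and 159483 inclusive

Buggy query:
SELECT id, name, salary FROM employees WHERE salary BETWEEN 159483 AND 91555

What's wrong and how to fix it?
Bug: The bounds are reversed; BETWEEN a AND b requires a <= b to match anything

Fix: Write BETWEEN 91555 AND 159483

Corrected query:
SELECT id, name, salary FROM employees WHERE salary BETWEEN 91555 AND 159483

Result:
id | name  | salary
---+-------+-------
2  | Hank  | 128075
3  | Frank | 102682
5  | Grace | 113730
7  | Alice | 93664 
8  | Alice | 155140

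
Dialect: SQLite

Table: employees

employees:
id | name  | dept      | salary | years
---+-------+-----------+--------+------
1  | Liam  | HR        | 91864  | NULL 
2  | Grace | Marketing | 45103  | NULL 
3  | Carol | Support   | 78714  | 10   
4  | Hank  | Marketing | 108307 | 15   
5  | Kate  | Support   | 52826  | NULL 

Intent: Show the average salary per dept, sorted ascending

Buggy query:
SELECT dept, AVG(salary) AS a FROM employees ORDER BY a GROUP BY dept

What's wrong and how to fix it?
Bug: ORDER BY appears before GROUP BY; SQL clause order requires GROUP BY first

Fix: Reorder: SELECT … FROM … GROUP BY … ORDER BY …

Corrected query:
SELECT dept, AVG(salary) AS a FROM employees GROUP BY dept ORDER BY a

Result:
dept      | a    
----------+------
Support   | 65770
Marketing | 76705
HR        | 91864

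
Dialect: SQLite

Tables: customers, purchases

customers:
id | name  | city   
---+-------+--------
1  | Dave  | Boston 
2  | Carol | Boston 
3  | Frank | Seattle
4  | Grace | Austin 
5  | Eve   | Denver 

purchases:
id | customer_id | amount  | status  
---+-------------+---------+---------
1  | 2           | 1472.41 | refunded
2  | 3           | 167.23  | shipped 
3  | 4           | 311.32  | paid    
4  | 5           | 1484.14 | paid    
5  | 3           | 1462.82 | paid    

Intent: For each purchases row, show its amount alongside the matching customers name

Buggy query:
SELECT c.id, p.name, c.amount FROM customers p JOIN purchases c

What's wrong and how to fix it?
Bug: Missing join condition: each purchases row is matched to all customers rows instead of just its own

Fix: Specify the join condition linking the foreign key to the parent id

Corrected query:
SELECT c.id, p.name, c.amount FROM customers p JOIN purchases c ON c.customer_id = p.id

Result:
id | name  | amount 
---+-------+--------
1  | Carol | 1472.41
2  | Frank | 167.23 
3  | Grace | 311.32 
4  | Eve   | 1484.14
5  | Frank | 1462.82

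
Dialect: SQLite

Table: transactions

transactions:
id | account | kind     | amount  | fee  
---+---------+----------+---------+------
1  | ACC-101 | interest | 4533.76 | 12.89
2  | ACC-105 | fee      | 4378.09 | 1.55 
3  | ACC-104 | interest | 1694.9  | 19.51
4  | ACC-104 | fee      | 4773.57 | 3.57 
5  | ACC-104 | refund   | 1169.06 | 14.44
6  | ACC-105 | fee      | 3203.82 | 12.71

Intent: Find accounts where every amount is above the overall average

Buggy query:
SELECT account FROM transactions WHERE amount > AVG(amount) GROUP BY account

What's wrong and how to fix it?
Bug: WHERE evaluates per row before aggregation, so AVG() is unavailable

Fix: Compute the overall average in a scalar subquery and compare each group's MIN against it in HAVING

Corrected query:
SELECT account FROM transactions GROUP BY account HAVING MIN(amount) > (SELECT AVG(amount) FROM transactions)

Result:
account
-------
ACC-101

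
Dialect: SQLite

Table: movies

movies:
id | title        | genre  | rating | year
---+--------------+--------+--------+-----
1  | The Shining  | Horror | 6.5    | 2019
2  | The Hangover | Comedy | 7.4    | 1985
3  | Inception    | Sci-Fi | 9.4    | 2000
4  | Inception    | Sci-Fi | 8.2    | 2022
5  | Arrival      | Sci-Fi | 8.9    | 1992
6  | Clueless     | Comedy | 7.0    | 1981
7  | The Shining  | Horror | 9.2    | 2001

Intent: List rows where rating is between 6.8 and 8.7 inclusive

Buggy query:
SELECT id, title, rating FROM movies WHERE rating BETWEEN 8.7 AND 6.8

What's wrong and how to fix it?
Bug: The bounds are reversed; BETWEEN a AND b requires a <= b to match anything

Fix: Write BETWEEN 6.8 AND 8.7

Corrected query:
SELECT id, title, rating FROM movies WHERE rating BETWEEN 6.8 AND 8.7

Result:
id | title        | rating
---+--------------+-------
2  | The Hangover | 7.4   
4  | Inception    | 8.2   
6  | Clueless     | 7     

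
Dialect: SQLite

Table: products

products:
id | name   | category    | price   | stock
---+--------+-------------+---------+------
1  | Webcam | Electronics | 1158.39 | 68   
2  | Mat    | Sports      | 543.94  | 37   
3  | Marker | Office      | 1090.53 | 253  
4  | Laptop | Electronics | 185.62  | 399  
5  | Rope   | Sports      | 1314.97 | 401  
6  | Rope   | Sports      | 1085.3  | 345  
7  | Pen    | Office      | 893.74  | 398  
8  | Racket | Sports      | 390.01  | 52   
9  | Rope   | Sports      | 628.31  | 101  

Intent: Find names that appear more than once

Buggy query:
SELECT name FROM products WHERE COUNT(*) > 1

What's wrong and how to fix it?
Bug: COUNT(*) is an aggregate and cannot be used in WHERE

Fix: Group first, then use HAVING for the count condition

Corrected query:
SELECT name FROM products GROUP BY name HAVING COUNT(*) > 1

Result:
name
----
Rope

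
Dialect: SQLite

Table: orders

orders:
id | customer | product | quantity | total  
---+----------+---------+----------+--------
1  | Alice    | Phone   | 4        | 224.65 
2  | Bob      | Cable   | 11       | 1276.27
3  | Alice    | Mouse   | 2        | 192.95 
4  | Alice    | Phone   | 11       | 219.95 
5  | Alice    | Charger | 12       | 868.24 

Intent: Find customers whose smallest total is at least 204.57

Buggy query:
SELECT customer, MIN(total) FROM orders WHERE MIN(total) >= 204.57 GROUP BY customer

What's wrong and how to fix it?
Bug: Aggregates like MIN are computed per group after WHERE runs

Fix: Replace WHERE with HAVING after the GROUP BY

Corrected query:
SELECT customer, MIN(total) FROM orders GROUP BY customer HAVING MIN(total) >= 204.57

Result:
customer | MIN(total)
---------+-----------
Bob      | 1276.27   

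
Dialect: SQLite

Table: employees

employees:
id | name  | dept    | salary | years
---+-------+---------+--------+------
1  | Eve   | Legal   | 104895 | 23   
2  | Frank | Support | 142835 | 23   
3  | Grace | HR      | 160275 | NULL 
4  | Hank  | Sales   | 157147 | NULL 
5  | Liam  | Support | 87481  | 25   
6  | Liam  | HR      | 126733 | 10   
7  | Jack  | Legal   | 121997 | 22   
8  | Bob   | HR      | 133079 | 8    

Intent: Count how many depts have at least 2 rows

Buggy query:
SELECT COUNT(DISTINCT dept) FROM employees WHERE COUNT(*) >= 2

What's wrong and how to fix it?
Bug: WHERE filters individual rows, not groups, so a group-level COUNT is invalid there

Fix: Group first with HAVING COUNT(*) >= 2, then COUNT the resulting groups

Corrected query:
SELECT COUNT(*) FROM (SELECT dept FROM employees GROUP BY dept HAVING COUNT(*) >= 2)

Result:
COUNT(*)
--------
3       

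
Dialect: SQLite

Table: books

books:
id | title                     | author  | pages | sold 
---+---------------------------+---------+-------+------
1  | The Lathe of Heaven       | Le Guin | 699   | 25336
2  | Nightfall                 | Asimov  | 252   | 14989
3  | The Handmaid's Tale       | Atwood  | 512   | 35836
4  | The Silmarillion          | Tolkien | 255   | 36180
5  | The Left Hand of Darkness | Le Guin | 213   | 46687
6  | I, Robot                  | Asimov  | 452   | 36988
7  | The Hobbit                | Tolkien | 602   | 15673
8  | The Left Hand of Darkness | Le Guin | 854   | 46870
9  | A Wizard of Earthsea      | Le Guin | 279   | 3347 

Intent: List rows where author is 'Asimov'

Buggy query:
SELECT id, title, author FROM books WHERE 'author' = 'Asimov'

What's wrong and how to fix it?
Bug: Single quotes denote string literals in SQL; the column name is being compared as a constant string

Fix: Remove the quotes around the column name (or use double quotes for an identifier)

Corrected query:
SELECT id, title, author FROM books WHERE author = 'Asimov'

Result:
id | title     | author
---+-----------+-------
2  | Nightfall | Asimov
6  | I, Robot  | Asimov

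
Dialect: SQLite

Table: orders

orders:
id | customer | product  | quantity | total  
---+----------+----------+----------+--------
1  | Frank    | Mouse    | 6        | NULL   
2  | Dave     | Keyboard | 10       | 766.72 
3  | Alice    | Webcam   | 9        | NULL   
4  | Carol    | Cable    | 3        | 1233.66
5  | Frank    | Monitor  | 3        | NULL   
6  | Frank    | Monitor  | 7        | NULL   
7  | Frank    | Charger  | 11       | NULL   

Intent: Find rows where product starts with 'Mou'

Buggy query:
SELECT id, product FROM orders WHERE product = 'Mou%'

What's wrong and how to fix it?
Bug: Wildcards only work with LIKE; '=' treats '%' as a literal character

Fix: Use LIKE for wildcard pattern matching

Corrected query:
SELECT id, product FROM orders WHERE product LIKE 'Mou%'

Result:
id | product
---+--------
1  | Mouse  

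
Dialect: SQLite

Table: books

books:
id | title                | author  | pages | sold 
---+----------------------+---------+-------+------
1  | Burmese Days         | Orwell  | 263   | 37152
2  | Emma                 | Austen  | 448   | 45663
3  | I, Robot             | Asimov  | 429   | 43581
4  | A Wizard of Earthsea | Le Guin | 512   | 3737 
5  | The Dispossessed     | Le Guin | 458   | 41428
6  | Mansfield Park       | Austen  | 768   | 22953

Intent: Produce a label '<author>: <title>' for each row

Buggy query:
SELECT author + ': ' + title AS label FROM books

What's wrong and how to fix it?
Bug: SQLite uses || for string concatenation; + coerces text to numbers (yielding 0)

Fix: Replace + with || to concatenate text

Corrected query:
SELECT author || ': ' || title AS label FROM books

Result:
label                        
-----------------------------
Orwell: Burmese Days         
Austen: Emma                 
Asimov: I, Robot             
Le Guin: A Wizard of Earthsea
Le Guin: The Dispossessed    
Austen: Mansfield Park       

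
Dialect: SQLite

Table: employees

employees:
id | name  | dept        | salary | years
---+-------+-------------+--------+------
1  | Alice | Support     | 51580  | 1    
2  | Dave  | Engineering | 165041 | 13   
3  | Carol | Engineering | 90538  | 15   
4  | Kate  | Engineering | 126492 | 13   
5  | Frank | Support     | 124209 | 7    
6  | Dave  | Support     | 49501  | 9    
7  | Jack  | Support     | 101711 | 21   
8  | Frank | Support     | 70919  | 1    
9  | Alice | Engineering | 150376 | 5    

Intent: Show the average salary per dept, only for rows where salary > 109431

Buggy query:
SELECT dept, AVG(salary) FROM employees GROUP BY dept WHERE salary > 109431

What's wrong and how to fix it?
Bug: Row-level WHERE must come before GROUP BY in the clause order

Fix: Move the WHERE clause before GROUP BY

Corrected query:
SELECT dept, AVG(salary) FROM employees WHERE salary > 109431 GROUP BY dept

Result:
dept        | AVG(salary)
------------+------------
Engineering | 147303     
Support     | 124209     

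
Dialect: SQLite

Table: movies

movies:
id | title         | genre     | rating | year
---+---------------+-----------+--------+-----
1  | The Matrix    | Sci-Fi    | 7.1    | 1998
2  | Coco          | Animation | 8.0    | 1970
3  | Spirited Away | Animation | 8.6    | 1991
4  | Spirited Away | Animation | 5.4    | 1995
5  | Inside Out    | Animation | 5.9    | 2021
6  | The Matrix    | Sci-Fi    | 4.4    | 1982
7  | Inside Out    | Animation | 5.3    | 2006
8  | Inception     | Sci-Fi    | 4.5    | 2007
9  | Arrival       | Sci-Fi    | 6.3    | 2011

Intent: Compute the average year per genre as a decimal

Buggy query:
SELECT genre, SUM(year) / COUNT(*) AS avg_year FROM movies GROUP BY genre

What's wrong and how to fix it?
Bug: SUM(year) and COUNT(*) are both integers; the division truncates the fractional part

Fix: Multiply by 1.0 (or CAST to REAL) to force floating-point division

Corrected query:
SELECT genre, SUM(year) * 1.0 / COUNT(*) AS avg_year FROM movies GROUP BY genre

Result:
genre     | avg_year
----------+---------
Animation | 1996.6  
Sci-Fi    | 1999.5  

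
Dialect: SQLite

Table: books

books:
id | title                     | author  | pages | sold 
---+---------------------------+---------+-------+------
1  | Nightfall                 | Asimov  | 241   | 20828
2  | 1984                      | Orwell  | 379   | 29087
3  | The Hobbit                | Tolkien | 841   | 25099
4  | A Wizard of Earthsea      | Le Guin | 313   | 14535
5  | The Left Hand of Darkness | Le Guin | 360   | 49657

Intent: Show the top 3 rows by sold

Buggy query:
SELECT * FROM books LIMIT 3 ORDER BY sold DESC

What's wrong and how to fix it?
Bug: LIMIT must come after ORDER BY

Fix: Swap the clauses: ORDER BY first, then LIMIT

Corrected query:
SELECT * FROM books ORDER BY sold DESC LIMIT 3

Result:
id | title                     | author  | pages | sold 
---+---------------------------+---------+-------+------
5  | The Left Hand of Darkness | Le Guin | 360   | 49657
2  | 1984                      | Orwell  | 379   | 29087
3  | The Hobbit                | Tolkien | 841   | 25099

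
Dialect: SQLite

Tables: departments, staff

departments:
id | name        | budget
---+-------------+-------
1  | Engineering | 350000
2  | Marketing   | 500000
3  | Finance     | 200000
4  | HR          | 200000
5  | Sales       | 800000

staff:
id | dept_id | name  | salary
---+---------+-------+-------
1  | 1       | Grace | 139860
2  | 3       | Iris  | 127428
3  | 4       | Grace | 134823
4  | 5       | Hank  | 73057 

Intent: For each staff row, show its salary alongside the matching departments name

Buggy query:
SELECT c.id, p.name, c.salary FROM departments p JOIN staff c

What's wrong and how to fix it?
Bug: JOIN with no ON clause produces a cartesian product; every staff row pairs with every departments row

Fix: Specify the join condition linking the foreign key to the parent id

Corrected query:
SELECT c.id, p.name, c.salary FROM departments p JOIN staff c ON c.dept_id = p.id

Result:
id | name        | salary
---+-------------+-------
1  | Engineering | 139860
2  | Finance     | 127428
3  | HR          | 134823
4  | Sales       | 73057 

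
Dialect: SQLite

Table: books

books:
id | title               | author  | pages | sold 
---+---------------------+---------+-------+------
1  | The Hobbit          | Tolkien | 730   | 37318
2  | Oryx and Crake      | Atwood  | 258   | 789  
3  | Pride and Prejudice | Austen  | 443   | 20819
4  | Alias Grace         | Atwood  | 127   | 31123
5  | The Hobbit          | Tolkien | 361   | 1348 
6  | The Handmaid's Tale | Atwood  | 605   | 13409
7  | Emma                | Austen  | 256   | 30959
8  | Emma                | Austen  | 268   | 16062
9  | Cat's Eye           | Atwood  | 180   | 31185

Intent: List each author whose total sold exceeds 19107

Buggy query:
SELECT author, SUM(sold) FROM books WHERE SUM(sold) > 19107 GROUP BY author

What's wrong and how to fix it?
Bug: WHERE runs before GROUP BY, so aggregates aren't available there

Fix: Use HAVING (which filters groups after aggregation) instead of WHERE

Corrected query:
SELECT author, SUM(sold) FROM books GROUP BY author HAVING SUM(sold) > 19107

Result:
author  | SUM(sold)
--------+----------
Atwood  | 76506    
Austen  | 67840    
Tolkien | 38666    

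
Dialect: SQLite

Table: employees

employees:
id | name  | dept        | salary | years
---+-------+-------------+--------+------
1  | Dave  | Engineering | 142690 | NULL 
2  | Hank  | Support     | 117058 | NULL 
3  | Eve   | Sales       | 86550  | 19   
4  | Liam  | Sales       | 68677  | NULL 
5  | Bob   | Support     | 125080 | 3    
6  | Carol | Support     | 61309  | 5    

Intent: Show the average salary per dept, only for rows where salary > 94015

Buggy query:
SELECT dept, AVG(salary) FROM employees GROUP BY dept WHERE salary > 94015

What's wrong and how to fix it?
Bug: WHERE cannot follow GROUP BY

Fix: Place WHERE between FROM and GROUP BY

Corrected query:
SELECT dept, AVG(salary) FROM employees WHERE salary > 94015 GROUP BY dept

Result:
dept        | AVG(salary)
------------+------------
Engineering | 142690     
Support     | 121069     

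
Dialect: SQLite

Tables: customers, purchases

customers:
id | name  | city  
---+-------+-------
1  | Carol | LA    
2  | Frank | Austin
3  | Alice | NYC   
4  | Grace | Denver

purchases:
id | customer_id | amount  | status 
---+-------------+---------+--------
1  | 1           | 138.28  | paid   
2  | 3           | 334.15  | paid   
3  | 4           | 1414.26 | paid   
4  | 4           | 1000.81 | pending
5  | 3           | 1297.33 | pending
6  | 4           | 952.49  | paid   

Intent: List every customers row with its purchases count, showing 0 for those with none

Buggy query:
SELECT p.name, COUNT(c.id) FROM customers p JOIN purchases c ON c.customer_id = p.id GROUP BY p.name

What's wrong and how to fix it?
Bug: An inner join excludes parents with zero children

Fix: Use LEFT JOIN so parents without children still appear (COUNT(c.id) gives 0)

Corrected query:
SELECT p.name, COUNT(c.id) FROM customers p LEFT JOIN purchases c ON c.customer_id = p.id GROUP BY p.name

Result:
name  | COUNT(c.id)
------+------------
Alice | 2          
Carol | 1          
Frank | 0          
Grace | 3          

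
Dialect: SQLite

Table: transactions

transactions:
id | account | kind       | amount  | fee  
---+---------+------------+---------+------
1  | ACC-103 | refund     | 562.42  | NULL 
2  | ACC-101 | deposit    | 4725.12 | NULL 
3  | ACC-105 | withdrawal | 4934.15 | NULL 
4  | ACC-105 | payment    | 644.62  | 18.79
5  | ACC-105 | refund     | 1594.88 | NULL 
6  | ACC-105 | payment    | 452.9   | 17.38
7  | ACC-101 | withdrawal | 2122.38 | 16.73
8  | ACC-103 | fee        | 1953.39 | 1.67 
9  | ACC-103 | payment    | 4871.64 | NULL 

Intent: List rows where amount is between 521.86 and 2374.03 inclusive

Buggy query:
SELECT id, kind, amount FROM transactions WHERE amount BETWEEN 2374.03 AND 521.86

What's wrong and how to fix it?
Bug: BETWEEN expects the lower bound first; with 2374.03 AND 521.86 the range is empty

Fix: Swap the bounds so the smaller value comes first

Corrected query:
SELECT id, kind, amount FROM transactions WHERE amount BETWEEN 521.86 AND 2374.03

Result:
id | kind       | amount 
---+------------+--------
1  | refund     | 562.42 
4  | payment    | 644.62 
5  | refund     | 1594.88
7  | withdrawal | 2122.38
8  | fee        | 1953.39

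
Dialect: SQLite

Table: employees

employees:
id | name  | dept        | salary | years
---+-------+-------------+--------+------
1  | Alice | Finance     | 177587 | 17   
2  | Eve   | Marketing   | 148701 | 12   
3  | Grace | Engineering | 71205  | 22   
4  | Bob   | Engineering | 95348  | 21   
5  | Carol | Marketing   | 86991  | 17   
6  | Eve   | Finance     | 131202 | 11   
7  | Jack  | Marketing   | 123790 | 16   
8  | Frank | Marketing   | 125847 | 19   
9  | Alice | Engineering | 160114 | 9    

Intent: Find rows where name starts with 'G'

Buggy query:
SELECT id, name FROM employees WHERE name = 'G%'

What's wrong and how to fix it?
Bug: Wildcards only work with LIKE; '=' treats '%' as a literal character

Fix: Replace '=' with LIKE so 'G%' is treated as a pattern

Corrected query:
SELECT id, name FROM employees WHERE name LIKE 'G%'

Result:
id | name 
---+------
3  | Grace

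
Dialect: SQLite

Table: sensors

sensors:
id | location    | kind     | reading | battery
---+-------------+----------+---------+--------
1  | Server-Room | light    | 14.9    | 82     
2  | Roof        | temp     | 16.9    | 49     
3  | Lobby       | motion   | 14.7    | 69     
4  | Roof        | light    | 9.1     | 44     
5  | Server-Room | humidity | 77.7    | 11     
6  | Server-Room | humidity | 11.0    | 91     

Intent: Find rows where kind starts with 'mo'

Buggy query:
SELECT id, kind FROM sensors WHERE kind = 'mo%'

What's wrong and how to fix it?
Bug: Wildcards only work with LIKE; '=' treats '%' as a literal character

Fix: Replace '=' with LIKE so 'mo%' is treated as a pattern

Corrected query:
SELECT id, kind FROM sensors WHERE kind LIKE 'mo%'

Result:
id | kind  
---+-------
3  | motion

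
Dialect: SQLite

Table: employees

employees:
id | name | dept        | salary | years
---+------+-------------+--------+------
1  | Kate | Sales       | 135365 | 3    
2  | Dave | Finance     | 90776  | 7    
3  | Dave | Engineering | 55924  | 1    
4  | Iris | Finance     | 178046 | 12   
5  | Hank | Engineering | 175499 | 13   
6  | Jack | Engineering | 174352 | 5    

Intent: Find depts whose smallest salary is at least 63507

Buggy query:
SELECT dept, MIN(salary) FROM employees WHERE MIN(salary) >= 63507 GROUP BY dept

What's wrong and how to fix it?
Bug: Aggregates like MIN are computed per group after WHERE runs

Fix: Use HAVING for the per-group MIN condition

Corrected query:
SELECT dept, MIN(salary) FROM employees GROUP BY dept HAVING MIN(salary) >= 63507

Result:
dept    | MIN(salary)
--------+------------
Finance | 90776      
Sales   | 135365     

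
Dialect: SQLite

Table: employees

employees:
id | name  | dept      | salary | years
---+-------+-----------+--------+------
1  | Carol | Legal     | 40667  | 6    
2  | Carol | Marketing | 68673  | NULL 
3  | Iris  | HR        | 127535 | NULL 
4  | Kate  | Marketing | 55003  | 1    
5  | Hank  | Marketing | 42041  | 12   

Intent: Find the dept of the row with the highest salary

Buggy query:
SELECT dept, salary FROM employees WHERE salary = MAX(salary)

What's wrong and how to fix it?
Bug: MAX(salary) is an aggregate and cannot be used directly in WHERE

Fix: Use a subquery: WHERE salary = (SELECT MAX(salary) FROM employees)

Corrected query:
SELECT dept, salary FROM employees WHERE salary = (SELECT MAX(salary) FROM employees)

Result:
dept | salary
-----+-------
HR   | 127535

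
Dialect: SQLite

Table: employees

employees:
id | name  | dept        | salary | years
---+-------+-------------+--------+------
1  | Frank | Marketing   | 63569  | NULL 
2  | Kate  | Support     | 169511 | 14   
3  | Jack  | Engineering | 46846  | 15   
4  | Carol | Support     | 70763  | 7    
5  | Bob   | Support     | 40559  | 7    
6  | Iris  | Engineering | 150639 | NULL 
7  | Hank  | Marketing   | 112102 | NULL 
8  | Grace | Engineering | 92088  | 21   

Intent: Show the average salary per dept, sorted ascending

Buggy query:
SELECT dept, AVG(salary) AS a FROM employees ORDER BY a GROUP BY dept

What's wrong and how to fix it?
Bug: ORDER BY appears before GROUP BY; SQL clause order requires GROUP BY first

Fix: Move ORDER BY to the end, after GROUP BY

Corrected query:
SELECT dept, AVG(salary) AS a FROM employees GROUP BY dept ORDER BY a

Result:
dept        | a           
------------+-------------
Marketing   | 87835.5     
Support     | 93611       
Engineering | 96524.333333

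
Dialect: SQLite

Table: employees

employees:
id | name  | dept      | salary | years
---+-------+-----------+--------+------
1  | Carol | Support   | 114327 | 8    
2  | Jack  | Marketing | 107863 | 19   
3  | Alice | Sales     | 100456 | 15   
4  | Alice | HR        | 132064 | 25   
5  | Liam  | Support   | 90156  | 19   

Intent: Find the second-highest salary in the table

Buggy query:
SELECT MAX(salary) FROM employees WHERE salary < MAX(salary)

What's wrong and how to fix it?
Bug: The inner MAX is an aggregate inside WHERE, which is not allowed

Fix: Compute the overall MAX in a subquery, then take MAX of rows below it

Corrected query:
SELECT MAX(salary) FROM employees WHERE salary < (SELECT MAX(salary) FROM employees)

Result:
MAX(salary)
-----------
114327     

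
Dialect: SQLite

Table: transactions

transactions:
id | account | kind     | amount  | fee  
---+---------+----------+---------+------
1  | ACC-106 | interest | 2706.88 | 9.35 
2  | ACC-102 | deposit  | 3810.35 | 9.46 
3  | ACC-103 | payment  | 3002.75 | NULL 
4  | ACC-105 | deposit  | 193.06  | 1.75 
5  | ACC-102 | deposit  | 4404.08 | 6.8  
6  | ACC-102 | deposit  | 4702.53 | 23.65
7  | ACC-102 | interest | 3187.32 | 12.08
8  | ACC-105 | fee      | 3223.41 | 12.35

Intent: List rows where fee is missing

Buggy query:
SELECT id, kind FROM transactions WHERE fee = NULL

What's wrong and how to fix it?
Bug: Comparing to NULL with '=' never matches; NULL = NULL is unknown, not true

Fix: Replace '= NULL' with 'IS NULL'

Corrected query:
SELECT id, kind FROM transactions WHERE fee IS NULL

Result:
id | kind   
---+--------
3  | payment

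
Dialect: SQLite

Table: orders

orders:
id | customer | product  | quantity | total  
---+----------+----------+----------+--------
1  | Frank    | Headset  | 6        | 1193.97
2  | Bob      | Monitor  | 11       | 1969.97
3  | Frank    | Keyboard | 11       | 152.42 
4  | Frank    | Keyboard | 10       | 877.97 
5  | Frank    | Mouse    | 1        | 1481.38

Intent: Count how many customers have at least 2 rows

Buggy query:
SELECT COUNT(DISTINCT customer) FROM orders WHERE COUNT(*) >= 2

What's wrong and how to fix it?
Bug: COUNT(*) cannot appear in WHERE; the per-group count doesn't exist yet

Fix: Group first with HAVING COUNT(*) >= 2, then COUNT the resulting groups

Corrected query:
SELECT COUNT(*) FROM (SELECT customer FROM orders GROUP BY customer HAVING COUNT(*) >= 2)

Result:
COUNT(*)
--------
1       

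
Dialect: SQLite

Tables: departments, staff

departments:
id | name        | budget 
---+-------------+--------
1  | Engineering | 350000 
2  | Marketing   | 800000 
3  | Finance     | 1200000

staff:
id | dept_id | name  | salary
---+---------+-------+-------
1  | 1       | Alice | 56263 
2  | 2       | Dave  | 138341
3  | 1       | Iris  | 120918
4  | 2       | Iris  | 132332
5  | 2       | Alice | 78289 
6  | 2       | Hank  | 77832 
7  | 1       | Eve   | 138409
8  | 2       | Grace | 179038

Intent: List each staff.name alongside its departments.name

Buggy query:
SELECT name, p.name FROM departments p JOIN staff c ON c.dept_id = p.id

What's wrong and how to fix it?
Bug: Both tables have a 'name' column; the unqualified reference is ambiguous

Fix: Prefix ambiguous columns with the table alias

Corrected query:
SELECT c.name, p.name FROM departments p JOIN staff c ON c.dept_id = p.id

Result:
name  | name       
------+------------
Alice | Engineering
Dave  | Marketing  
Iris  | Engineering
Iris  | Marketing  
Alice | Marketing  
Hank  | Marketing  
Eve   | Engineering
Grace | Marketing  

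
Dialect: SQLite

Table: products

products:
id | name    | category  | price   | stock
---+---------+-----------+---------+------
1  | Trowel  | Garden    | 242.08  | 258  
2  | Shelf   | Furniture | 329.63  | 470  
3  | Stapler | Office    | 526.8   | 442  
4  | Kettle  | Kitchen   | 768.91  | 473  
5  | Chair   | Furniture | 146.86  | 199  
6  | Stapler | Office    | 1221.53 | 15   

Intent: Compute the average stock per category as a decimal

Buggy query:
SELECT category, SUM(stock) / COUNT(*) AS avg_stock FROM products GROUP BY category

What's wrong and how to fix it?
Bug: Both operands are integers, so '/' performs integer division and truncates

Fix: Cast one side to REAL so the division keeps the fractional part

Corrected query:
SELECT category, SUM(stock) * 1.0 / COUNT(*) AS avg_stock FROM products GROUP BY category

Result:
category  | avg_stock
----------+----------
Furniture | 334.5    
Garden    | 258      
Kitchen   | 473      
Office    | 228.5    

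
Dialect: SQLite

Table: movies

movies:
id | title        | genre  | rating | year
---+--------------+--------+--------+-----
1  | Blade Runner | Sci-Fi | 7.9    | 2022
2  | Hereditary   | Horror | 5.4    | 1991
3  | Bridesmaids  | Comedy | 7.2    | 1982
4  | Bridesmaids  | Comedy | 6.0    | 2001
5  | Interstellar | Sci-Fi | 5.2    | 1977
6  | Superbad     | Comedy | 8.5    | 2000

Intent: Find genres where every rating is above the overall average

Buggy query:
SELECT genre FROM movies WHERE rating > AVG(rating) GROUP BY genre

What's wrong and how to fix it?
Bug: WHERE evaluates per row before aggregation, so AVG() is unavailable

Fix: Use a subquery for AVG and a HAVING MIN(...) filter so the condition holds for every row in the group

Corrected query:
SELECT genre FROM movies GROUP BY genre HAVING MIN(rating) > (SELECT AVG(rating) FROM movies)

Result:
(no rows)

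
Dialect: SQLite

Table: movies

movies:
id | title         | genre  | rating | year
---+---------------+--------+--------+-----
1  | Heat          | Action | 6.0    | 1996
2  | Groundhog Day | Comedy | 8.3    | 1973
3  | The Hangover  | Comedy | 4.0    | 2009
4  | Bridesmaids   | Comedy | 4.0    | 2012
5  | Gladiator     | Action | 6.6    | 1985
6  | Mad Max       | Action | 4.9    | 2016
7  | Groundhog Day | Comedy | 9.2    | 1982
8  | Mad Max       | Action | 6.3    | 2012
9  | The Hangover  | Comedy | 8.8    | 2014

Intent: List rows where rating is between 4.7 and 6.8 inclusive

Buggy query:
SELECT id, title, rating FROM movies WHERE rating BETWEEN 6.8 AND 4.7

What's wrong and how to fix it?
Bug: BETWEEN expects the lower bound first; with 6.8 AND 4.7 the range is empty

Fix: Swap the bounds so the smaller value comes first

Corrected query:
SELECT id, title, rating FROM movies WHERE rating BETWEEN 4.7 AND 6.8

Result:
id | title     | rating
---+-----------+-------
1  | Heat      | 6     
5  | Gladiator | 6.6   
6  | Mad Max   | 4.9   
8  | Mad Max   | 6.3   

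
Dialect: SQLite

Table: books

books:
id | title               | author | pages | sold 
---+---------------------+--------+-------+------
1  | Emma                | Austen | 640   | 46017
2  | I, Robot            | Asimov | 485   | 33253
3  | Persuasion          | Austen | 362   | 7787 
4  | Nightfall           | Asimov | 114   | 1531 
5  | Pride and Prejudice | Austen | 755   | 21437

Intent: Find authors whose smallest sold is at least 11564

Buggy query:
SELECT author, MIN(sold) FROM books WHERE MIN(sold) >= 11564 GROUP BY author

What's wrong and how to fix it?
Bug: MIN() in WHERE is a misuse of aggregate

Fix: Use HAVING for the per-group MIN condition

Corrected query:
SELECT author, MIN(sold) FROM books GROUP BY author HAVING MIN(sold) >= 11564

Result:
(no rows)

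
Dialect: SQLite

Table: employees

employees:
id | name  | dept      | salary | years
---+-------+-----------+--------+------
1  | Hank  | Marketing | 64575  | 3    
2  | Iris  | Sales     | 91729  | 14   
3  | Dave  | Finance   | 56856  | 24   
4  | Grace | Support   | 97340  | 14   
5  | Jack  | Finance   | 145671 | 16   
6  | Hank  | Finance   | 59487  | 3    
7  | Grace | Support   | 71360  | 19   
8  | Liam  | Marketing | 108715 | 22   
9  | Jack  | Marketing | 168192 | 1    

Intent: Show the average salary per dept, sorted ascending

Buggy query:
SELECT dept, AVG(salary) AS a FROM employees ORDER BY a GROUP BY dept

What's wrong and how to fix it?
Bug: ORDER BY appears before GROUP BY; SQL clause order requires GROUP BY first

Fix: Move ORDER BY to the end, after GROUP BY

Corrected query:
SELECT dept, AVG(salary) AS a FROM employees GROUP BY dept ORDER BY a

Result:
dept      | a            
----------+--------------
Support   | 84350        
Finance   | 87338        
Sales     | 91729        
Marketing | 113827.333333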